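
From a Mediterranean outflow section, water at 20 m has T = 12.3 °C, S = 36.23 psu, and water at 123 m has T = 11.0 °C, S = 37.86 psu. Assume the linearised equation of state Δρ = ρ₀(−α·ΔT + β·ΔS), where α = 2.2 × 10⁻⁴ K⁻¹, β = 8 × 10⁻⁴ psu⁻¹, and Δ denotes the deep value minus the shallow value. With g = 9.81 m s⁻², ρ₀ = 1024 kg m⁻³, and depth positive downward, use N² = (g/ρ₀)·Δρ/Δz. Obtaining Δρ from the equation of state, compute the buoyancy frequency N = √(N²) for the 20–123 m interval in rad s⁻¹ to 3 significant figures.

0.0123 rad s⁻¹

ΔT = -1.3 K, ΔS = +1.63 psu (deep − shallow).
Δρ/ρ₀ = −αΔT + βΔS = 2.86 × 10⁻⁴ + 1.304 × 10⁻³ = 1.59 × 10⁻³, so Δρ ≈ 1.628 kg m⁻³.
N² = (g/ρ₀)·Δρ/Δz = g·(Δρ/ρ₀)/Δz = 9.81 × 1.59 × 10⁻³ / 103 = 1.5144 × 10⁻⁴ s⁻².
N = √(1.5144 × 10⁻⁴) = 0.012306 rad s⁻¹ ≈ 0.0123 rad s⁻¹.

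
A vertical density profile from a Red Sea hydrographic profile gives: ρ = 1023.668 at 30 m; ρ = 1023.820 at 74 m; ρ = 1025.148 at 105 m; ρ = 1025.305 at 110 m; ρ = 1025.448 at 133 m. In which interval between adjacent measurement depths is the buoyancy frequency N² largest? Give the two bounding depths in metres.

74–105 m

Compute the density gradient over each adjacent pair:
  30–74 m: Δρ/Δz = 0.152/44 = 3.5 × 10⁻³ kg m⁻⁴
  74–105 m: Δρ/Δz = 1.328/31 = 0.043 kg m⁻⁴
  105–110 m: Δρ/Δz = 0.157/5 = 0.031 kg m⁻⁴
  110–133 m: Δρ/Δz = 0.143/23 = 6.2 × 10⁻³ kg m⁻⁴
The largest gradient is in the 74–105 m interval — the pycnocline.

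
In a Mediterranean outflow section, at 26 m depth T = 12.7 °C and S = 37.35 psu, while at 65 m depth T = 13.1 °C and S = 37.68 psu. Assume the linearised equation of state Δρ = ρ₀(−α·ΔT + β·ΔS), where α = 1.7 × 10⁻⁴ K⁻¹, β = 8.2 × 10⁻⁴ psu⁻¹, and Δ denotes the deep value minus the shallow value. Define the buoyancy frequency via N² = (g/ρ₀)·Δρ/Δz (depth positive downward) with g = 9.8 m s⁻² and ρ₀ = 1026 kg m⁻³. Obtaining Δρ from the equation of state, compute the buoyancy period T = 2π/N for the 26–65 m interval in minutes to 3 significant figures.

14.7 min

ΔT = +0.4 K, ΔS = +0.33 psu (deep − shallow).
Δρ/ρ₀ = −αΔT + βΔS = -6.80 × 10⁻⁵ + 2.706 × 10⁻⁴ = 2.026 × 10⁻⁴, so Δρ ≈ 0.2079 kg m⁻³.
N² = (g/ρ₀)·Δρ/Δz = g·(Δρ/ρ₀)/Δz = 9.8 × 2.026 × 10⁻⁴ / 39 = 5.0910 × 10⁻⁵ s⁻².
N = √(5.0910 × 10⁻⁵) = 7.1351 × 10⁻³ rad s⁻¹ → T = 2π/N = 880.60 s = 14.677 min ≈ 14.7 min.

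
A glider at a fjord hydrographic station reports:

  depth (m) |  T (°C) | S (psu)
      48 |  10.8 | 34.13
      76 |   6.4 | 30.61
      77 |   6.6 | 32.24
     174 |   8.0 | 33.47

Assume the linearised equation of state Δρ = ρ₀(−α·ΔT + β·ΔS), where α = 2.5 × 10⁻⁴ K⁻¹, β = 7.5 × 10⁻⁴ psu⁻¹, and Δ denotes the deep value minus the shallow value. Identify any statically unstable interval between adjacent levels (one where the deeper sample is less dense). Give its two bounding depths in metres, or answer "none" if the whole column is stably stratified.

Evaluate Δρ/ρ₀ = −αΔT + βΔS across each adjacent pair:
  48–76 m: −αΔT+βΔS = −(2.5 × 10⁻⁴)(-4.4)+(7.5 × 10⁻⁴)(-3.52) = -1.5 × 10⁻³ → UNSTABLE
  76–77 m: −αΔT+βΔS = −(2.5 × 10⁻⁴)(+0.2)+(7.5 × 10⁻⁴)(+1.63) = 1.2 × 10⁻³ → stable
  77–174 m: −αΔT+βΔS = −(2.5 × 10⁻⁴)(+1.4)+(7.5 × 10⁻⁴)(+1.23) = 5.7 × 10⁻⁴ → stable
The 48–76 m interval has Δρ < 0: lighter water underlies denser water.

48–76 m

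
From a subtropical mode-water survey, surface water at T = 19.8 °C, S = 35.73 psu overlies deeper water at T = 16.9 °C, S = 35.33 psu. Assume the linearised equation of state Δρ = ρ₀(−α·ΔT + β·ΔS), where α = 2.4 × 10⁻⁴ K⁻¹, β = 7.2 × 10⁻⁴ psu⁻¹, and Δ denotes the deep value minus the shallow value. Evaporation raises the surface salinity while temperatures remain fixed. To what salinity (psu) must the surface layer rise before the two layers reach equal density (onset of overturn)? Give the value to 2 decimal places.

Neutral buoyancy requires −α(T_deep − T_surf) + β(S_deep − S_surf′) = 0.
S_surf′ = S_deep − (α/β)·ΔT = 35.33 − (2.4 × 10⁻⁴/7.2 × 10⁻⁴)·(-2.9) = 36.2967 psu.
Increase required: 36.2967 − 35.73 = 0.5667 psu.

36.30 psu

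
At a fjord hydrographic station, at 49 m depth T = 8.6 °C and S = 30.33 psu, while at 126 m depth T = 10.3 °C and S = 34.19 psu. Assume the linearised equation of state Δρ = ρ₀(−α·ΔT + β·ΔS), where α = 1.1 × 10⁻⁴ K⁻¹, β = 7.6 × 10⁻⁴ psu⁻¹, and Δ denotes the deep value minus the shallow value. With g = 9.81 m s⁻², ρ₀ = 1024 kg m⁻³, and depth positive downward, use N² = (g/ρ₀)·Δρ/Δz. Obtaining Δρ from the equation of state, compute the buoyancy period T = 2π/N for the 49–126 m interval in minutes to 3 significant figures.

5.60 min

ΔT = +1.7 K, ΔS = +3.86 psu (deep − shallow).
Δρ/ρ₀ = −αΔT + βΔS = -1.87 × 10⁻⁴ + 2.9336 × 10⁻³ = 2.7466 × 10⁻³, so Δρ ≈ 2.813 kg m⁻³.
N² = (g/ρ₀)·Δρ/Δz = g·(Δρ/ρ₀)/Δz = 9.81 × 2.7466 × 10⁻³ / 77 = 3.4992 × 10⁻⁴ s⁻².
N = √(3.4992 × 10⁻⁴) = 0.018706 rad s⁻¹ → T = 2π/N = 335.89 s = 5.5982 min ≈ 5.60 min.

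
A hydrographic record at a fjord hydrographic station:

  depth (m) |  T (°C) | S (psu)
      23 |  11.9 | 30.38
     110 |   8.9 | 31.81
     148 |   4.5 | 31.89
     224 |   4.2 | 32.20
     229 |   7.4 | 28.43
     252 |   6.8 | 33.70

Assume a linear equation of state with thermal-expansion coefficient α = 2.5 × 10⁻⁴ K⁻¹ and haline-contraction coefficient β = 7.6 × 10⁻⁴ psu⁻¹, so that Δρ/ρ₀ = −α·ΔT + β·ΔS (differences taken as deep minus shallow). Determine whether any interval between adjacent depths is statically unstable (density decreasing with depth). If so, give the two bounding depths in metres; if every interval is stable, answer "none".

Evaluate Δρ/ρ₀ = −αΔT + βΔS across each adjacent pair:
  23–110 m: −αΔT+βΔS = −(2.5 × 10⁻⁴)(-3.0)+(7.6 × 10⁻⁴)(+1.43) = 1.8 × 10⁻³ → stable
  110–148 m: −αΔT+βΔS = −(2.5 × 10⁻⁴)(-4.4)+(7.6 × 10⁻⁴)(+0.08) = 1.2 × 10⁻³ → stable
  148–224 m: −αΔT+βΔS = −(2.5 × 10⁻⁴)(-0.3)+(7.6 × 10⁻⁴)(+0.31) = 3.1 × 10⁻⁴ → stable
  224–229 m: −αΔT+βΔS = −(2.5 × 10⁻⁴)(+3.2)+(7.6 × 10⁻⁴)(-3.77) = -3.7 × 10⁻³ → UNSTABLE
  229–252 m: −αΔT+βΔS = −(2.5 × 10⁻⁴)(-0.6)+(7.6 × 10⁻⁴)(+5.27) = 4.2 × 10⁻³ → stable
The 224–229 m interval has Δρ < 0: lighter water underlies denser water.

224–229 m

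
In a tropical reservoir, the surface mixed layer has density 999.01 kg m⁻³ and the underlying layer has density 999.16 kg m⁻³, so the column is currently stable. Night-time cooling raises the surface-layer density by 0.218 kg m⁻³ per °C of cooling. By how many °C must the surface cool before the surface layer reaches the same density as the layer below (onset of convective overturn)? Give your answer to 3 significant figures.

0.688 °C

Density deficit of the surface layer: 999.16 − 999.01 = 0.15 kg m⁻³.
Required change = 0.15 / 0.218 = 0.688 °C.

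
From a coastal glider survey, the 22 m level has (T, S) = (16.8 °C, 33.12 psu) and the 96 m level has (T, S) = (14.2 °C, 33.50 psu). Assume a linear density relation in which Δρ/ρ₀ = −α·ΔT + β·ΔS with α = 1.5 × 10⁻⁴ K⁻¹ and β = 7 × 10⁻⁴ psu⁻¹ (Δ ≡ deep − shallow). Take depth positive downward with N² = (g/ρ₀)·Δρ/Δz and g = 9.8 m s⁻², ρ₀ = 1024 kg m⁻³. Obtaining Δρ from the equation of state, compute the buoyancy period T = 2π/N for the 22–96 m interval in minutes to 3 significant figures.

11.2 min

ΔT = -2.6 K, ΔS = +0.38 psu (deep − shallow).
Δρ/ρ₀ = −αΔT + βΔS = 3.90 × 10⁻⁴ + 2.66 × 10⁻⁴ = 6.56 × 10⁻⁴, so Δρ ≈ 0.6717 kg m⁻³.
N² = (g/ρ₀)·Δρ/Δz = g·(Δρ/ρ₀)/Δz = 9.8 × 6.56 × 10⁻⁴ / 74 = 8.6876 × 10⁻⁵ s⁻².
N = √(8.6876 × 10⁻⁵) = 9.3207 × 10⁻³ rad s⁻¹ → T = 2π/N = 674.11 s = 11.235 min ≈ 11.2 min.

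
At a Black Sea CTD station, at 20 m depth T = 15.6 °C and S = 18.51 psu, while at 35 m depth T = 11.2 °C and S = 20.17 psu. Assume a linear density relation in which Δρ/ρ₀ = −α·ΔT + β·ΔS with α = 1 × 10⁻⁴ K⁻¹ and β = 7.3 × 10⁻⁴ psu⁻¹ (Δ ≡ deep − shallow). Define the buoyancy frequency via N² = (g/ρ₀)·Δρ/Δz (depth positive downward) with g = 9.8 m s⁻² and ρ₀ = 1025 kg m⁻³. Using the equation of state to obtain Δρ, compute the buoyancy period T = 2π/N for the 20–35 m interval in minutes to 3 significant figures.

ΔT = -4.4 K, ΔS = +1.66 psu (deep − shallow).
Δρ/ρ₀ = −αΔT + βΔS = 4.40 × 10⁻⁴ + 1.2118 × 10⁻³ = 1.6518 × 10⁻³, so Δρ ≈ 1.693 kg m⁻³.
N² = (g/ρ₀)·Δρ/Δz = g·(Δρ/ρ₀)/Δz = 9.8 × 1.6518 × 10⁻³ / 15 = 1.0792 × 10⁻³ s⁻².
N = √(1.0792 × 10⁻³) = 0.032851 rad s⁻¹ → T = 2π/N = 191.26 s = 3.1877 min ≈ 3.19 min.

3.19 min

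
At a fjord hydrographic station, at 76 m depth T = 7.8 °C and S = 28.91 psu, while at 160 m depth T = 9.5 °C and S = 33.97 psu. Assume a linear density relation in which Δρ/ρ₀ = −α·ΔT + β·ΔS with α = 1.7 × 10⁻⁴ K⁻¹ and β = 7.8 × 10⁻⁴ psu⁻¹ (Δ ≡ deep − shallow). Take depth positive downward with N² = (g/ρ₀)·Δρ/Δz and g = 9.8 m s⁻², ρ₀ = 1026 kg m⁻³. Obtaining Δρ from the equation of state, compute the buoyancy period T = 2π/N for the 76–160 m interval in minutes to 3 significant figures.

ΔT = +1.7 K, ΔS = +5.06 psu (deep − shallow).
Δρ/ρ₀ = −αΔT + βΔS = -2.89 × 10⁻⁴ + 3.9468 × 10⁻³ = 3.6578 × 10⁻³, so Δρ ≈ 3.753 kg m⁻³.
N² = (g/ρ₀)·Δρ/Δz = g·(Δρ/ρ₀)/Δz = 9.8 × 3.6578 × 10⁻³ / 84 = 4.2674 × 10⁻⁴ s⁻².
N = √(4.2674 × 10⁻⁴) = 0.020658 rad s⁻¹ → T = 2π/N = 304.15 s = 5.0692 min ≈ 5.07 min.

5.07 min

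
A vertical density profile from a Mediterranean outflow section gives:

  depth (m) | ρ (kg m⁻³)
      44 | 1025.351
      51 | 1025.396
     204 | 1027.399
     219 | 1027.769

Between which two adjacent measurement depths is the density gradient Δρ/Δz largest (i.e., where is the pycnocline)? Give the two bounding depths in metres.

Compute the density gradient over each adjacent pair:
  44–51 m: Δρ/Δz = 0.045/7 = 6.4 × 10⁻³ kg m⁻⁴
  51–204 m: Δρ/Δz = 2.003/153 = 0.013 kg m⁻⁴
  204–219 m: Δρ/Δz = 0.370/15 = 0.025 kg m⁻⁴
The largest gradient is in the 204–219 m interval — the pycnocline.

204–219 m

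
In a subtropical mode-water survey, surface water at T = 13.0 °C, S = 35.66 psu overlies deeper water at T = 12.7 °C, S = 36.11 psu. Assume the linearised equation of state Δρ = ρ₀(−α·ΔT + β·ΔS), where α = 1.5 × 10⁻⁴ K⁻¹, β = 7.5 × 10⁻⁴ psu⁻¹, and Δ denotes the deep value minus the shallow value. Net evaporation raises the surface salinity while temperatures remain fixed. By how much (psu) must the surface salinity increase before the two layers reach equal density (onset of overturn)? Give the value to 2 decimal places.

0.51 psu

Neutral buoyancy requires −α(T_deep − T_surf) + β(S_deep − S_surf′) = 0.
S_surf′ = S_deep − (α/β)·ΔT = 36.11 − (1.5 × 10⁻⁴/7.5 × 10⁻⁴)·(-0.3) = 36.1700 psu.
Increase required: 36.1700 − 35.66 = 0.5100 psu.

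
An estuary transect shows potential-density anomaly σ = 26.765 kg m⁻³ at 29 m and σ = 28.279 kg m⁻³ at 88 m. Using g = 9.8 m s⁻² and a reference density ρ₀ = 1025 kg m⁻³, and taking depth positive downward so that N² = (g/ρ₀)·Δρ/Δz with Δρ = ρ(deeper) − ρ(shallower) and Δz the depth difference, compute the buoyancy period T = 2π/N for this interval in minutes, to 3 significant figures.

Δρ = 1028.279 − 1026.765 = 1.514 kg m⁻³ over Δz = 88 − 29 = 59 m.
N² = (9.8/1025) × (1.514/59) = 2.4534 × 10⁻⁴ s⁻².
N = √(2.4534 × 10⁻⁴) = 0.015663 rad s⁻¹, so T = 2π/N = 401.15 s = 6.6858 min ≈ 6.69 min.

6.69 min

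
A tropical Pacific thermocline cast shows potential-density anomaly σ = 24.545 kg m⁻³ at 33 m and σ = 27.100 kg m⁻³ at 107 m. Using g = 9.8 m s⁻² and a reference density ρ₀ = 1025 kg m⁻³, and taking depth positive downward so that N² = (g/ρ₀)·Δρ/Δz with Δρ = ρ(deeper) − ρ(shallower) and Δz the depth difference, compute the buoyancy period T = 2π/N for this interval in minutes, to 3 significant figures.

5.76 min

Δρ = 1027.100 − 1024.545 = 2.555 kg m⁻³ over Δz = 107 − 33 = 74 m.
N² = (9.8/1025) × (2.555/74) = 3.3011 × 10⁻⁴ s⁻².
N = √(3.3011 × 10⁻⁴) = 0.018169 rad s⁻¹, so T = 2π/N = 345.82 s = 5.7637 min ≈ 5.76 min.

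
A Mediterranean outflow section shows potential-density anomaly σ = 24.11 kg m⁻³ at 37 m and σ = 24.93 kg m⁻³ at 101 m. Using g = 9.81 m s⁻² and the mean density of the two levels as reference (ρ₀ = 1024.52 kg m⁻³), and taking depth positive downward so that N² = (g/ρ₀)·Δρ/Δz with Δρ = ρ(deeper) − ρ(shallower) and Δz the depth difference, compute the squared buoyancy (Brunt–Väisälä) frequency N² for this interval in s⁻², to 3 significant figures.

1.23 × 10⁻⁴ s⁻²

Δρ = 1024.93 − 1024.11 = 0.82 kg m⁻³ over Δz = 101 − 37 = 64 m.
N² = (9.81/1024.52) × (0.82/64) = 1.2268 × 10⁻⁴ s⁻² ≈ 1.23 × 10⁻⁴ s⁻².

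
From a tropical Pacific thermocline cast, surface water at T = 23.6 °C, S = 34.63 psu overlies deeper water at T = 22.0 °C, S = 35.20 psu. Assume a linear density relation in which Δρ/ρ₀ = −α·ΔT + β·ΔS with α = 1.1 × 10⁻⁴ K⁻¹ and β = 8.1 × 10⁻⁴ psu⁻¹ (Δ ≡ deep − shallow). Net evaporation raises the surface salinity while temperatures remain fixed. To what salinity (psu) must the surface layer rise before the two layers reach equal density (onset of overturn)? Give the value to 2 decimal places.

Neutral buoyancy requires −α(T_deep − T_surf) + β(S_deep − S_surf′) = 0.
S_surf′ = S_deep − (α/β)·ΔT = 35.20 − (1.1 × 10⁻⁴/8.1 × 10⁻⁴)·(-1.6) = 35.4173 psu.
Increase required: 35.4173 − 34.63 = 0.7873 psu.

35.42 psu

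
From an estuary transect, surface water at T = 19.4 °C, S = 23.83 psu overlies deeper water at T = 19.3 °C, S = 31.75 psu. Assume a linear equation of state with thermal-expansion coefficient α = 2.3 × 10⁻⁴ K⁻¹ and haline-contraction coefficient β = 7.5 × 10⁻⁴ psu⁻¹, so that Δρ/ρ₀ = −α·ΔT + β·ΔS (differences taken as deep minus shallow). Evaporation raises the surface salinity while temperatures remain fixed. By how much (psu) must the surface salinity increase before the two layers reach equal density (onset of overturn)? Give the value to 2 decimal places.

Neutral buoyancy requires −α(T_deep − T_surf) + β(S_deep − S_surf′) = 0.
S_surf′ = S_deep − (α/β)·ΔT = 31.75 − (2.3 × 10⁻⁴/7.5 × 10⁻⁴)·(-0.1) = 31.7807 psu.
Increase required: 31.7807 − 23.83 = 7.9507 psu.

7.95 psu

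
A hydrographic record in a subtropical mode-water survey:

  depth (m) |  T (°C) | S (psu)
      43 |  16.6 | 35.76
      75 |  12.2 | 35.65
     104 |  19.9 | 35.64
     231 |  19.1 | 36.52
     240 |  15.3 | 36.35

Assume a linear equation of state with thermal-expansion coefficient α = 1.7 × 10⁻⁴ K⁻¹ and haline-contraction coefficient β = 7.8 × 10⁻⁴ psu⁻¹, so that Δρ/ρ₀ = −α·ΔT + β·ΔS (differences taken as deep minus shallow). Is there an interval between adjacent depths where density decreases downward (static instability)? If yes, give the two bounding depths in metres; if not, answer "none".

Evaluate Δρ/ρ₀ = −αΔT + βΔS across each adjacent pair:
  43–75 m: −αΔT+βΔS = −(1.7 × 10⁻⁴)(-4.4)+(7.8 × 10⁻⁴)(-0.11) = 6.6 × 10⁻⁴ → stable
  75–104 m: −αΔT+βΔS = −(1.7 × 10⁻⁴)(+7.7)+(7.8 × 10⁻⁴)(-0.01) = -1.3 × 10⁻³ → UNSTABLE
  104–231 m: −αΔT+βΔS = −(1.7 × 10⁻⁴)(-0.8)+(7.8 × 10⁻⁴)(+0.88) = 8.2 × 10⁻⁴ → stable
  231–240 m: −αΔT+βΔS = −(1.7 × 10⁻⁴)(-3.8)+(7.8 × 10⁻⁴)(-0.17) = 5.1 × 10⁻⁴ → stable
The 75–104 m interval has Δρ < 0: lighter water underlies denser water.

75–104 m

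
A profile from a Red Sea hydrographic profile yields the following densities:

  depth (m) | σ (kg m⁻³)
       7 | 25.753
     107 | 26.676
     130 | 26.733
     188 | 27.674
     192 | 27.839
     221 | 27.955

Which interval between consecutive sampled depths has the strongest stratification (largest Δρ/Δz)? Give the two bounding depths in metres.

188–192 m

Compute the density gradient over each adjacent pair:
  7–107 m: Δρ/Δz = 0.923/100 = 9.2 × 10⁻³ kg m⁻⁴
  107–130 m: Δρ/Δz = 0.057/23 = 2.5 × 10⁻³ kg m⁻⁴
  130–188 m: Δρ/Δz = 0.941/58 = 0.016 kg m⁻⁴
  188–192 m: Δρ/Δz = 0.165/4 = 0.041 kg m⁻⁴
  192–221 m: Δρ/Δz = 0.116/29 = 4.0 × 10⁻³ kg m⁻⁴
The largest gradient is in the 188–192 m interval — the pycnocline.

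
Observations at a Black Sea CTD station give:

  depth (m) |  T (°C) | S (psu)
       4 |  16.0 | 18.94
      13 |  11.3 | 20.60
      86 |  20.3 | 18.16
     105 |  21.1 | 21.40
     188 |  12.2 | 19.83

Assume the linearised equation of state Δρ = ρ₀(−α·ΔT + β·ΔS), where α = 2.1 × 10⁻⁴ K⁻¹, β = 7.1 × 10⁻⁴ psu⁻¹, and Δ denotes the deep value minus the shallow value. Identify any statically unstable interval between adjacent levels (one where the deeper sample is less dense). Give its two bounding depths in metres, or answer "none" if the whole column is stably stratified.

Evaluate Δρ/ρ₀ = −αΔT + βΔS across each adjacent pair:
  4–13 m: −αΔT+βΔS = −(2.1 × 10⁻⁴)(-4.7)+(7.1 × 10⁻⁴)(+1.66) = 2.2 × 10⁻³ → stable
  13–86 m: −αΔT+βΔS = −(2.1 × 10⁻⁴)(+9.0)+(7.1 × 10⁻⁴)(-2.44) = -3.6 × 10⁻³ → UNSTABLE
  86–105 m: −αΔT+βΔS = −(2.1 × 10⁻⁴)(+0.8)+(7.1 × 10⁻⁴)(+3.24) = 2.1 × 10⁻³ → stable
  105–188 m: −αΔT+βΔS = −(2.1 × 10⁻⁴)(-8.9)+(7.1 × 10⁻⁴)(-1.57) = 7.5 × 10⁻⁴ → stable
The 13–86 m interval has Δρ < 0: lighter water underlies denser water.

13–86 m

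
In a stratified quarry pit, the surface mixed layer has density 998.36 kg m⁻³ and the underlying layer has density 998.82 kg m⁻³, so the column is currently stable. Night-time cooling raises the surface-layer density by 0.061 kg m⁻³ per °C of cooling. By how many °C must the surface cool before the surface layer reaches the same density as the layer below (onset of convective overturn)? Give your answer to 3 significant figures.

Density deficit of the surface layer: 998.82 − 998.36 = 0.46 kg m⁻³.
Required change = 0.46 / 0.061 = 7.54 °C.

7.54 °C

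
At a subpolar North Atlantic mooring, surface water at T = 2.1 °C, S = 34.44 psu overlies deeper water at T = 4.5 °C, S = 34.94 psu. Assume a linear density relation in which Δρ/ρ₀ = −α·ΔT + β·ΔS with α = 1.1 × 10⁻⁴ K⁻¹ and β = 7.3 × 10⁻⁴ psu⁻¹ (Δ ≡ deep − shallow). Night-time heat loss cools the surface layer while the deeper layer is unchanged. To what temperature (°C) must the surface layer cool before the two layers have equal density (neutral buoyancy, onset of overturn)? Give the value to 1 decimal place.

1.2 °C

Neutral buoyancy requires Δρ = 0, i.e. −α(T_deep − T_surf′) + β(S_deep − S_surf) = 0.
T_surf′ = T_deep − (β/α)·ΔS = 4.5 − (7.3 × 10⁻⁴/1.1 × 10⁻⁴)·(+0.50) = 1.182 °C.
Cooling required: 2.1 − (1.182) = 0.918 °C.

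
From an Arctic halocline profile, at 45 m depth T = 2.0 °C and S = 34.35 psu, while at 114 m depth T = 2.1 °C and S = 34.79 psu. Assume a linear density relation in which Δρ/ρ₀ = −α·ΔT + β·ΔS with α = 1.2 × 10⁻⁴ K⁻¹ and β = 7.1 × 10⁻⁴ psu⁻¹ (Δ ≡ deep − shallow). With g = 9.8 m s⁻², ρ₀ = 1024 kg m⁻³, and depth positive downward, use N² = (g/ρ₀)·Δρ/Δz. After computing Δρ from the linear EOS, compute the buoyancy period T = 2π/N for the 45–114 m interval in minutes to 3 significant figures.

ΔT = +0.1 K, ΔS = +0.44 psu (deep − shallow).
Δρ/ρ₀ = −αΔT + βΔS = -1.20 × 10⁻⁵ + 3.124 × 10⁻⁴ = 3.004 × 10⁻⁴, so Δρ ≈ 0.3076 kg m⁻³.
N² = (g/ρ₀)·Δρ/Δz = g·(Δρ/ρ₀)/Δz = 9.8 × 3.004 × 10⁻⁴ / 69 = 4.2666 × 10⁻⁵ s⁻².
N = √(4.2666 × 10⁻⁵) = 6.5319 × 10⁻³ rad s⁻¹ → T = 2π/N = 961.92 s = 16.032 min ≈ 16.0 min.

16.0 min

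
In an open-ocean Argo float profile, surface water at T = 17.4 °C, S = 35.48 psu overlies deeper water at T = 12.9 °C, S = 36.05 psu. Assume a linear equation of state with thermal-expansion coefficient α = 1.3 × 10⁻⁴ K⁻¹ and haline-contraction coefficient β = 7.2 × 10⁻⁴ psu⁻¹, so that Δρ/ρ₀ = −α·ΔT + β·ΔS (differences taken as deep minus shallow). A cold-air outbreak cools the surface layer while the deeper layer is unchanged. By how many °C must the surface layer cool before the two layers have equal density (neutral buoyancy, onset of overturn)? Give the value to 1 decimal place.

Neutral buoyancy requires Δρ = 0, i.e. −α(T_deep − T_surf′) + β(S_deep − S_surf) = 0.
T_surf′ = T_deep − (β/α)·ΔS = 12.9 − (7.2 × 10⁻⁴/1.3 × 10⁻⁴)·(+0.57) = 9.743 °C.
Cooling required: 17.4 − (9.743) = 7.657 °C.

7.7 °C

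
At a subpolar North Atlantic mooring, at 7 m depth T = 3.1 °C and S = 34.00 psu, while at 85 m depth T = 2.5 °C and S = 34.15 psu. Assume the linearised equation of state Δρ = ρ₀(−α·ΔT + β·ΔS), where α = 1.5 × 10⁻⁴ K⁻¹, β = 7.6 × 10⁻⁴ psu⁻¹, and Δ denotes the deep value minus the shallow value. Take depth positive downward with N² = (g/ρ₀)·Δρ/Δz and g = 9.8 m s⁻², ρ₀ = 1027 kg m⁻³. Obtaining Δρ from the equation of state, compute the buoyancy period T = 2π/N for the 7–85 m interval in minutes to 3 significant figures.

20.7 min

ΔT = -0.6 K, ΔS = +0.15 psu (deep − shallow).
Δρ/ρ₀ = −αΔT + βΔS = 9.00 × 10⁻⁵ + 1.14 × 10⁻⁴ = 2.04 × 10⁻⁴, so Δρ ≈ 0.2095 kg m⁻³.
N² = (g/ρ₀)·Δρ/Δz = g·(Δρ/ρ₀)/Δz = 9.8 × 2.04 × 10⁻⁴ / 78 = 2.5631 × 10⁻⁵ s⁻².
N = √(2.5631 × 10⁻⁵) = 5.0627 × 10⁻³ rad s⁻¹ → T = 2π/N = 1.2411 × 10³ s = 20.685 min ≈ 20.7 min.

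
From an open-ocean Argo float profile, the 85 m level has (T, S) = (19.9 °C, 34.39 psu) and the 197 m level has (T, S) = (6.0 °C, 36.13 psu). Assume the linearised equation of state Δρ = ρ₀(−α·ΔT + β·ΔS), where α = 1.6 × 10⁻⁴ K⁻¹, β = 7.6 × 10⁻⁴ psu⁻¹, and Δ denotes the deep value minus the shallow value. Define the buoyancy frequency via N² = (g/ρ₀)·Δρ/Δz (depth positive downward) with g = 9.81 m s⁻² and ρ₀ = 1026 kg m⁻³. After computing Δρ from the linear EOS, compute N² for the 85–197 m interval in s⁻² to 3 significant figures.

ΔT = -13.9 K, ΔS = +1.74 psu (deep − shallow).
Δρ/ρ₀ = −αΔT + βΔS = 2.224 × 10⁻³ + 1.3224 × 10⁻³ = 3.5464 × 10⁻³, so Δρ ≈ 3.639 kg m⁻³.
N² = (g/ρ₀)·Δρ/Δz = g·(Δρ/ρ₀)/Δz = 9.81 × 3.5464 × 10⁻³ / 112 = 3.1063 × 10⁻⁴ s⁻² ≈ 3.11 × 10⁻⁴ s⁻².

3.11 × 10⁻⁴ s⁻²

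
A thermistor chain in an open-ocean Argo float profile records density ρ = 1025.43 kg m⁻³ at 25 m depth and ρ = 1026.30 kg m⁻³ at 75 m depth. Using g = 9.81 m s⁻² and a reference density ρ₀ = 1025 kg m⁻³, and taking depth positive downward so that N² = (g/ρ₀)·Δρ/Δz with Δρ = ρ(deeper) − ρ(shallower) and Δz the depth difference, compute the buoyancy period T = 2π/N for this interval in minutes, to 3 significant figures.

Δρ = 1026.30 − 1025.43 = 0.87 kg m⁻³ over Δz = 75 − 25 = 50 m.
N² = (9.81/1025) × (0.87/50) = 1.6653 × 10⁻⁴ s⁻².
N = √(1.6653 × 10⁻⁴) = 0.012905 rad s⁻¹, so T = 2π/N = 486.88 s = 8.1147 min ≈ 8.11 min.

8.11 min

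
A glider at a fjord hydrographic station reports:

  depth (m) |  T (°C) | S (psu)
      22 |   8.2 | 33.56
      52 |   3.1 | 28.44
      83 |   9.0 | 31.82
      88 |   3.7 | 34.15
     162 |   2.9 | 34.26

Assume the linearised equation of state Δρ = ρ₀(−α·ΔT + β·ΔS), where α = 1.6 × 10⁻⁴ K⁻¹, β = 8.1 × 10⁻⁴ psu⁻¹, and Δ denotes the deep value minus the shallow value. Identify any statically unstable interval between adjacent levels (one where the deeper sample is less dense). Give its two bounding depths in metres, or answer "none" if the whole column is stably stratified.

22–52 m

Evaluate Δρ/ρ₀ = −αΔT + βΔS across each adjacent pair:
  22–52 m: −αΔT+βΔS = −(1.6 × 10⁻⁴)(-5.1)+(8.1 × 10⁻⁴)(-5.12) = -3.3 × 10⁻³ → UNSTABLE
  52–83 m: −αΔT+βΔS = −(1.6 × 10⁻⁴)(+5.9)+(8.1 × 10⁻⁴)(+3.38) = 1.8 × 10⁻³ → stable
  83–88 m: −αΔT+βΔS = −(1.6 × 10⁻⁴)(-5.3)+(8.1 × 10⁻⁴)(+2.33) = 2.7 × 10⁻³ → stable
  88–162 m: −αΔT+βΔS = −(1.6 × 10⁻⁴)(-0.8)+(8.1 × 10⁻⁴)(+0.11) = 2.2 × 10⁻⁴ → stable
The 22–52 m interval has Δρ < 0: lighter water underlies denser water.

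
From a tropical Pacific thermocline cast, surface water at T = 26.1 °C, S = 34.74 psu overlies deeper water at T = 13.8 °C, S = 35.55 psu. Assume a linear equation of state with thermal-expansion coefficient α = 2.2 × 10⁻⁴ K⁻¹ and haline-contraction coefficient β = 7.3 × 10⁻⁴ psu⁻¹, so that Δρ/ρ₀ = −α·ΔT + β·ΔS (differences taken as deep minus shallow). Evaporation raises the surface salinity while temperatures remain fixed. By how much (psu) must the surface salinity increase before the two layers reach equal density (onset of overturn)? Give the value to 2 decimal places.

Neutral buoyancy requires −α(T_deep − T_surf) + β(S_deep − S_surf′) = 0.
S_surf′ = S_deep − (α/β)·ΔT = 35.55 − (2.2 × 10⁻⁴/7.3 × 10⁻⁴)·(-12.3) = 39.2568 psu.
Increase required: 39.2568 − 34.74 = 4.5168 psu.

4.52 psu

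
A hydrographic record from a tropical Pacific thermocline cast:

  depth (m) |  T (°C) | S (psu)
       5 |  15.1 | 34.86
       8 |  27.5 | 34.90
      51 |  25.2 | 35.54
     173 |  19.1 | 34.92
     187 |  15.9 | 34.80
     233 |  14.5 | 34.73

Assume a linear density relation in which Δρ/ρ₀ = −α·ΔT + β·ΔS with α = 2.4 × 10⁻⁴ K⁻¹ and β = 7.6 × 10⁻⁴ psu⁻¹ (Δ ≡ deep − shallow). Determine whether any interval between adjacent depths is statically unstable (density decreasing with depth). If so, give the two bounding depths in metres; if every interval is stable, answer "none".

5–8 m

Evaluate Δρ/ρ₀ = −αΔT + βΔS across each adjacent pair:
  5–8 m: −αΔT+βΔS = −(2.4 × 10⁻⁴)(+12.4)+(7.6 × 10⁻⁴)(+0.04) = -2.9 × 10⁻³ → UNSTABLE
  8–51 m: −αΔT+βΔS = −(2.4 × 10⁻⁴)(-2.3)+(7.6 × 10⁻⁴)(+0.64) = 1.0 × 10⁻³ → stable
  51–173 m: −αΔT+βΔS = −(2.4 × 10⁻⁴)(-6.1)+(7.6 × 10⁻⁴)(-0.62) = 9.9 × 10⁻⁴ → stable
  173–187 m: −αΔT+βΔS = −(2.4 × 10⁻⁴)(-3.2)+(7.6 × 10⁻⁴)(-0.12) = 6.8 × 10⁻⁴ → stable
  187–233 m: −αΔT+βΔS = −(2.4 × 10⁻⁴)(-1.4)+(7.6 × 10⁻⁴)(-0.07) = 2.8 × 10⁻⁴ → stable
The 5–8 m interval has Δρ < 0: lighter water underlies denser water.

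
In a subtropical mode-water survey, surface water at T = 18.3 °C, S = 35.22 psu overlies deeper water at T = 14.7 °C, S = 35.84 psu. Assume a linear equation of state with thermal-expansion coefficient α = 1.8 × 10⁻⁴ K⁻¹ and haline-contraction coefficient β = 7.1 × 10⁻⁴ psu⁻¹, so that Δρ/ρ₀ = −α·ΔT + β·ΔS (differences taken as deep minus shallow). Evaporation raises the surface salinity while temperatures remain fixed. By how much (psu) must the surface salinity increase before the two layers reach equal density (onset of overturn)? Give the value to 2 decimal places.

1.53 psu

Neutral buoyancy requires −α(T_deep − T_surf) + β(S_deep − S_surf′) = 0.
S_surf′ = S_deep − (α/β)·ΔT = 35.84 − (1.8 × 10⁻⁴/7.1 × 10⁻⁴)·(-3.6) = 36.7527 psu.
Increase required: 36.7527 − 35.22 = 1.5327 psu.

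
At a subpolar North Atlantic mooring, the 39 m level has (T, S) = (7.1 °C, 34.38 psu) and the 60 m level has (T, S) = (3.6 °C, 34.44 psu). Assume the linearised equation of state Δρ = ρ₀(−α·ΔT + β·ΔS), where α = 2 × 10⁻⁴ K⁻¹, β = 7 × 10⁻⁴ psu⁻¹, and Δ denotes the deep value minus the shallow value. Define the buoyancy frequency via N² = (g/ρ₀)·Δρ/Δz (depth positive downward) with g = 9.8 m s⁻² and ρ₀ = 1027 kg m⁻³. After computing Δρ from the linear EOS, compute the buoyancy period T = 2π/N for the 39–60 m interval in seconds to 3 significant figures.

ΔT = -3.5 K, ΔS = +0.06 psu (deep − shallow).
Δρ/ρ₀ = −αΔT + βΔS = 7.00 × 10⁻⁴ + 4.20 × 10⁻⁵ = 7.42 × 10⁻⁴, so Δρ ≈ 0.7620 kg m⁻³.
N² = (g/ρ₀)·Δρ/Δz = g·(Δρ/ρ₀)/Δz = 9.8 × 7.42 × 10⁻⁴ / 21 = 3.4627 × 10⁻⁴ s⁻².
N = √(3.4627 × 10⁻⁴) = 0.018608 rad s⁻¹ → T = 2π/N = 337.66 s ≈ 338 s.

338 s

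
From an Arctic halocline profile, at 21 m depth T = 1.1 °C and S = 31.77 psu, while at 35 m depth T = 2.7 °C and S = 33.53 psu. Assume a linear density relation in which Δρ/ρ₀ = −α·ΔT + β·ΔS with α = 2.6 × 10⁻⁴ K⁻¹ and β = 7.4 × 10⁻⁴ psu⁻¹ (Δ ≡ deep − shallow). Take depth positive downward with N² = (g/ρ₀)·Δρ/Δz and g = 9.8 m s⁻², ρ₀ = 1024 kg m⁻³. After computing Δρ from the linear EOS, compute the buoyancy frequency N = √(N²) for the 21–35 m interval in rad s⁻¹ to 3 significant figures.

0.0249 rad s⁻¹

ΔT = +1.6 K, ΔS = +1.76 psu (deep − shallow).
Δρ/ρ₀ = −αΔT + βΔS = -4.16 × 10⁻⁴ + 1.3024 × 10⁻³ = 8.864 × 10⁻⁴, so Δρ ≈ 0.9077 kg m⁻³.
N² = (g/ρ₀)·Δρ/Δz = g·(Δρ/ρ₀)/Δz = 9.8 × 8.864 × 10⁻⁴ / 14 = 6.2048 × 10⁻⁴ s⁻².
N = √(6.2048 × 10⁻⁴) = 0.024909 rad s⁻¹ ≈ 0.0249 rad s⁻¹.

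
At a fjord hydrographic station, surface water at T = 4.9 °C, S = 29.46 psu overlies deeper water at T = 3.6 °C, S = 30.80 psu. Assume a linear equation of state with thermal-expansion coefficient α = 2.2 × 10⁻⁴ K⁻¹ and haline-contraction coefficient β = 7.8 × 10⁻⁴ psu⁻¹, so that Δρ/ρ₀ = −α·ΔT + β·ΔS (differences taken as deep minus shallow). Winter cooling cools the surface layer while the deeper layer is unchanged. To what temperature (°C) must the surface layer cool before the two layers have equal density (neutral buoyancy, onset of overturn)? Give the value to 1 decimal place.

Neutral buoyancy requires Δρ = 0, i.e. −α(T_deep − T_surf′) + β(S_deep − S_surf) = 0.
T_surf′ = T_deep − (β/α)·ΔS = 3.6 − (7.8 × 10⁻⁴/2.2 × 10⁻⁴)·(+1.34) = -1.151 °C.
Cooling required: 4.9 − (-1.151) = 6.051 °C.

-1.2 °C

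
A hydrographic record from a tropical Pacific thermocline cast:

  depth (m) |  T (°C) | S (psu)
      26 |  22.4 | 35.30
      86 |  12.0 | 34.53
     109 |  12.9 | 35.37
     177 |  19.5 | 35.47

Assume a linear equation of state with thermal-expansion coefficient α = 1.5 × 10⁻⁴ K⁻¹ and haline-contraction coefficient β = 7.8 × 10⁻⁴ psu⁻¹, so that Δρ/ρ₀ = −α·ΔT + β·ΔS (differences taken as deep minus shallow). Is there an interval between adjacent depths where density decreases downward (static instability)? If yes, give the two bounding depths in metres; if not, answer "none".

109–177 m

Evaluate Δρ/ρ₀ = −αΔT + βΔS across each adjacent pair:
  26–86 m: −αΔT+βΔS = −(1.5 × 10⁻⁴)(-10.4)+(7.8 × 10⁻⁴)(-0.77) = 9.6 × 10⁻⁴ → stable
  86–109 m: −αΔT+βΔS = −(1.5 × 10⁻⁴)(+0.9)+(7.8 × 10⁻⁴)(+0.84) = 5.2 × 10⁻⁴ → stable
  109–177 m: −αΔT+βΔS = −(1.5 × 10⁻⁴)(+6.6)+(7.8 × 10⁻⁴)(+0.10) = -9.1 × 10⁻⁴ → UNSTABLE
The 109–177 m interval has Δρ < 0: lighter water underlies denser water.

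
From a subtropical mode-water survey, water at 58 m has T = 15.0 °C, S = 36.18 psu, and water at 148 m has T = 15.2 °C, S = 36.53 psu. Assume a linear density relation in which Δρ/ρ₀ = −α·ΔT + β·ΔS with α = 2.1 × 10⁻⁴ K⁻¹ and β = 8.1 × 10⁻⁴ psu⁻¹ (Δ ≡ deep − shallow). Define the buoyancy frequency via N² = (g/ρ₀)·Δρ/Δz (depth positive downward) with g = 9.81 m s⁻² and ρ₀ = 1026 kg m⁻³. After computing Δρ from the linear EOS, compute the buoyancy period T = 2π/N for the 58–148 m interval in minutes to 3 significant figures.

20.4 min

ΔT = +0.2 K, ΔS = +0.35 psu (deep − shallow).
Δρ/ρ₀ = −αΔT + βΔS = -4.20 × 10⁻⁵ + 2.835 × 10⁻⁴ = 2.415 × 10⁻⁴, so Δρ ≈ 0.2478 kg m⁻³.
N² = (g/ρ₀)·Δρ/Δz = g·(Δρ/ρ₀)/Δz = 9.81 × 2.415 × 10⁻⁴ / 90 = 2.6323 × 10⁻⁵ s⁻².
N = √(2.6323 × 10⁻⁵) = 5.1306 × 10⁻³ rad s⁻¹ → T = 2π/N = 1.2246 × 10³ s = 20.410 min ≈ 20.4 min.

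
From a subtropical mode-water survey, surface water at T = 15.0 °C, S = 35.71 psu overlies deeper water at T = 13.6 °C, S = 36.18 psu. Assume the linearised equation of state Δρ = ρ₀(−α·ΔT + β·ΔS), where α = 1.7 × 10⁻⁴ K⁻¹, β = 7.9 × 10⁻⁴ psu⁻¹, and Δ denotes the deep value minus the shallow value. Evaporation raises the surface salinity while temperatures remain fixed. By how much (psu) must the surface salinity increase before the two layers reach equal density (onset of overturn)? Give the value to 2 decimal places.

Neutral buoyancy requires −α(T_deep − T_surf) + β(S_deep − S_surf′) = 0.
S_surf′ = S_deep − (α/β)·ΔT = 36.18 − (1.7 × 10⁻⁴/7.9 × 10⁻⁴)·(-1.4) = 36.4813 psu.
Increase required: 36.4813 − 35.71 = 0.7713 psu.

0.77 psu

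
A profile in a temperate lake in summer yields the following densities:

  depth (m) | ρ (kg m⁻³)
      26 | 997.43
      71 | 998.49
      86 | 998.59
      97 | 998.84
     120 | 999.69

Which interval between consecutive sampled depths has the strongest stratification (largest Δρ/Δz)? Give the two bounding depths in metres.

Compute the density gradient over each adjacent pair:
  26–71 m: Δρ/Δz = 1.06/45 = 0.024 kg m⁻⁴
  71–86 m: Δρ/Δz = 0.10/15 = 6.7 × 10⁻³ kg m⁻⁴
  86–97 m: Δρ/Δz = 0.25/11 = 0.023 kg m⁻⁴
  97–120 m: Δρ/Δz = 0.85/23 = 0.037 kg m⁻⁴
The largest gradient is in the 97–120 m interval — the pycnocline.

97–120 m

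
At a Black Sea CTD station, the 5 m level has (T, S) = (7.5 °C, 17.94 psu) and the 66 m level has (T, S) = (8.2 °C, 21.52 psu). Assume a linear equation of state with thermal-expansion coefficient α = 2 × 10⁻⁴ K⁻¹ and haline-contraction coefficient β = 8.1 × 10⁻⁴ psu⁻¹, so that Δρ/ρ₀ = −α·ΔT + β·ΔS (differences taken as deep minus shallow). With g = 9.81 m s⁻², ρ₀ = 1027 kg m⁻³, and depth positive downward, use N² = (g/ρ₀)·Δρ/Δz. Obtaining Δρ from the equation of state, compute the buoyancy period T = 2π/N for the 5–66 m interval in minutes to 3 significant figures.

ΔT = +0.7 K, ΔS = +3.58 psu (deep − shallow).
Δρ/ρ₀ = −αΔT + βΔS = -1.40 × 10⁻⁴ + 2.8998 × 10⁻³ = 2.7598 × 10⁻³, so Δρ ≈ 2.834 kg m⁻³.
N² = (g/ρ₀)·Δρ/Δz = g·(Δρ/ρ₀)/Δz = 9.81 × 2.7598 × 10⁻³ / 61 = 4.4383 × 10⁻⁴ s⁻².
N = √(4.4383 × 10⁻⁴) = 0.021067 rad s⁻¹ → T = 2π/N = 298.25 s = 4.9708 min ≈ 4.97 min.

4.97 min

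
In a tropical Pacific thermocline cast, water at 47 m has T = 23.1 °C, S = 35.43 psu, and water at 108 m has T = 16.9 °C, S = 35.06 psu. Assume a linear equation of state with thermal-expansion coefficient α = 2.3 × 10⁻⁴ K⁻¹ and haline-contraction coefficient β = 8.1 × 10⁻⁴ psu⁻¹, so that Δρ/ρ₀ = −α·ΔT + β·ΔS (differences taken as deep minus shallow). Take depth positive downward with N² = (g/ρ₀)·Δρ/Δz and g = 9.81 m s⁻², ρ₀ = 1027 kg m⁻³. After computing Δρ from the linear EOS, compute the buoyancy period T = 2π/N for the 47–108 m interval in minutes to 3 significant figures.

7.78 min

ΔT = -6.2 K, ΔS = -0.37 psu (deep − shallow).
Δρ/ρ₀ = −αΔT + βΔS = 1.426 × 10⁻³ − 2.997 × 10⁻⁴ = 1.1263 × 10⁻³, so Δρ ≈ 1.157 kg m⁻³.
N² = (g/ρ₀)·Δρ/Δz = g·(Δρ/ρ₀)/Δz = 9.81 × 1.1263 × 10⁻³ / 61 = 1.8113 × 10⁻⁴ s⁻².
N = √(1.8113 × 10⁻⁴) = 0.013458 rad s⁻¹ → T = 2π/N = 466.87 s = 7.7812 min ≈ 7.78 min.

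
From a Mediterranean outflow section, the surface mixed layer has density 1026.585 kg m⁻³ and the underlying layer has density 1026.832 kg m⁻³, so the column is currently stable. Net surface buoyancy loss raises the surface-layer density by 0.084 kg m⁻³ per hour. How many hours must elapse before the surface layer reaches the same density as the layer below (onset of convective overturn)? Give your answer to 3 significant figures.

Density deficit of the surface layer: 1026.832 − 1026.585 = 0.247 kg m⁻³.
Required change = 0.247 / 0.084 = 2.94 hours.

2.94 hours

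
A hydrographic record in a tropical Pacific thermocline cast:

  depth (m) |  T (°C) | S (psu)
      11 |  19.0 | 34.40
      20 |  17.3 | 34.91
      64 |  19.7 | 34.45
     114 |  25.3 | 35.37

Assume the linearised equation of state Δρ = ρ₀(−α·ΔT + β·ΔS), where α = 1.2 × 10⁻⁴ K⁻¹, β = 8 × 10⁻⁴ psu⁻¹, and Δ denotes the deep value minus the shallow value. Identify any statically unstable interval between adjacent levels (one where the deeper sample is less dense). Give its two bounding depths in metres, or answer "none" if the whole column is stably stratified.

20–64 m

Evaluate Δρ/ρ₀ = −αΔT + βΔS across each adjacent pair:
  11–20 m: −αΔT+βΔS = −(1.2 × 10⁻⁴)(-1.7)+(8 × 10⁻⁴)(+0.51) = 6.1 × 10⁻⁴ → stable
  20–64 m: −αΔT+βΔS = −(1.2 × 10⁻⁴)(+2.4)+(8 × 10⁻⁴)(-0.46) = -6.6 × 10⁻⁴ → UNSTABLE
  64–114 m: −αΔT+βΔS = −(1.2 × 10⁻⁴)(+5.6)+(8 × 10⁻⁴)(+0.92) = 6.4 × 10⁻⁵ → stable
The 20–64 m interval has Δρ < 0: lighter water underlies denser water.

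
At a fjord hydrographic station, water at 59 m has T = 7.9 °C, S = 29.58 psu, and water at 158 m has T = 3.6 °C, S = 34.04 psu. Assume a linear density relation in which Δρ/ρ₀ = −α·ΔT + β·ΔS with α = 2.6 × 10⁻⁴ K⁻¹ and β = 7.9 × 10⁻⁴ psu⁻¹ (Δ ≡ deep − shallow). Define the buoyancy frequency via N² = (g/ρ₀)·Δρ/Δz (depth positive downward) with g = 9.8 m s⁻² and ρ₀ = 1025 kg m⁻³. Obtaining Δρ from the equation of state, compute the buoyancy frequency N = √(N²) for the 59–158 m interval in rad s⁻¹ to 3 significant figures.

ΔT = -4.3 K, ΔS = +4.46 psu (deep − shallow).
Δρ/ρ₀ = −αΔT + βΔS = 1.118 × 10⁻³ + 3.5234 × 10⁻³ = 4.6414 × 10⁻³, so Δρ ≈ 4.757 kg m⁻³.
N² = (g/ρ₀)·Δρ/Δz = g·(Δρ/ρ₀)/Δz = 9.8 × 4.6414 × 10⁻³ / 99 = 4.5945 × 10⁻⁴ s⁻².
N = √(4.5945 × 10⁻⁴) = 0.021435 rad s⁻¹ ≈ 0.0214 rad s⁻¹.

0.0214 rad s⁻¹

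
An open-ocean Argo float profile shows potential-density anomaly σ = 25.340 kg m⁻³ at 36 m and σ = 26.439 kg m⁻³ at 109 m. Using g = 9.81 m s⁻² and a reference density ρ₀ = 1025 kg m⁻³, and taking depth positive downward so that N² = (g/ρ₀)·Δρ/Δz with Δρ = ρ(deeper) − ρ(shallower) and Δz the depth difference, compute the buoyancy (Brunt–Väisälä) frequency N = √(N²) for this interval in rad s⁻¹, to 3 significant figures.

0.0120 rad s⁻¹

Δρ = 1026.439 − 1025.340 = 1.099 kg m⁻³ over Δz = 109 − 36 = 73 m.
N² = (9.81/1025) × (1.099/73) = 1.4409 × 10⁻⁴ s⁻².
N = √(1.4409 × 10⁻⁴) = 0.012004 rad s⁻¹ ≈ 0.0120 rad s⁻¹.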